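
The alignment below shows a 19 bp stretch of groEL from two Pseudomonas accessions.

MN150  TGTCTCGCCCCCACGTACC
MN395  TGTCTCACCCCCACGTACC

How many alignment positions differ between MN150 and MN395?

1

Differing sites — 7:G/A.
That gives 1 mismatch out of 19 aligned sites, so the Hamming distance is 1.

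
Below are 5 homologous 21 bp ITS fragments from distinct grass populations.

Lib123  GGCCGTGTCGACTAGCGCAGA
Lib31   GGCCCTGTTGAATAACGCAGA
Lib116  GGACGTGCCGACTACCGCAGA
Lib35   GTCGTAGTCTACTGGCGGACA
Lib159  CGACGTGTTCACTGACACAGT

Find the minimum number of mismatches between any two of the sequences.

Pairwise Hamming distances:
  Lib123 vs Lib31: 4
  Lib123 vs Lib116: 3
  Lib123 vs Lib35: 8
  Lib123 vs Lib159: 8
  Lib31 vs Lib116: 6
  Lib31 vs Lib35: 11
  Lib31 vs Lib159: 8
  Lib116 vs Lib35: 11
  Lib116 vs Lib159: 8
  Lib35 vs Lib159: 13
The smallest is 3, between Lib123 and Lib116.

3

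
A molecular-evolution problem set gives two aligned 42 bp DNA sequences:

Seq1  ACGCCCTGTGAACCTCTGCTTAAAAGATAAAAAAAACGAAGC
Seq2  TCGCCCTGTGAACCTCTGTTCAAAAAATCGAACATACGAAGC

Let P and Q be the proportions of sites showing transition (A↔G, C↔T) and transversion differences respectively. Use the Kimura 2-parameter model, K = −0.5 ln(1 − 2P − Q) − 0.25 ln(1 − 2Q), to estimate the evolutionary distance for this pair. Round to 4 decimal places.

Mismatches occur at site 1 (A→T, transversion), site 19 (C→T, transition), site 21 (T→C, transition), site 26 (G→A, transition), site 29 (A→C, transversion), site 30 (A→G, transition), site 33 (A→C, transversion), site 35 (A→T, transversion).
Of the 8 differences, 4 transitions and 4 transversions over 42 sites: P = 4/42 = 0.095238, Q = 4/42 = 0.095238.
d = −0.5·ln(0.714286) − 0.25·ln(0.809524) = −0.5·(-0.336472) − 0.25·(-0.211309) = 0.2211.

0.2211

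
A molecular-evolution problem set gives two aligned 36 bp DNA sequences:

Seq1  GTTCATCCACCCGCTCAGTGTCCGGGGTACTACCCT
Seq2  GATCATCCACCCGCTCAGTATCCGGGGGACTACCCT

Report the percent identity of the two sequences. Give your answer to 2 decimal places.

91.67%

The sequences differ at positions 2 (T/A), 20 (G/A), 28 (T/G).
33 of the 36 sites match, so the percent identity is 33/36 × 100 = 91.67%.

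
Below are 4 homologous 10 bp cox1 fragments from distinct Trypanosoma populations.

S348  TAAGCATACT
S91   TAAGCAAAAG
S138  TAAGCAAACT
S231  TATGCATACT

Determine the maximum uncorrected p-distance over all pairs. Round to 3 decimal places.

0.400

Pairwise Hamming distances:
  S348 vs S91: 3
  S348 vs S138: 1
  S348 vs S231: 1
  S91 vs S138: 2
  S91 vs S231: 4
  S138 vs S231: 2
The largest is 4 mismatches, between S91 and S231; p = 4/10 = 0.400.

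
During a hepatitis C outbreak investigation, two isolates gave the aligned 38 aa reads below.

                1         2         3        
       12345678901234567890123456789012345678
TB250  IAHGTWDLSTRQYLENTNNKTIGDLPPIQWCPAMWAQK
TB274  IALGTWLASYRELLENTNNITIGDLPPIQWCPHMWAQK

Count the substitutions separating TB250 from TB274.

Mismatches occur at site 3 (H/L), site 7 (D/L), site 8 (L/A), site 10 (T/Y), site 12 (Q/E), site 13 (Y/L), site 20 (K/I), site 33 (A/H).
That gives 8 mismatches out of 38 aligned sites, so the Hamming distance is 8.

8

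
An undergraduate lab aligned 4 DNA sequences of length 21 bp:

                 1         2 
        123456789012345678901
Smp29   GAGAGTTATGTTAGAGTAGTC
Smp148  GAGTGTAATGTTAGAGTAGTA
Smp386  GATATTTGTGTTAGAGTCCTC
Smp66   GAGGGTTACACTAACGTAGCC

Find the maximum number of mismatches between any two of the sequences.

Pairwise Hamming distances:
  Smp29 vs Smp148: 3
  Smp29 vs Smp386: 5
  Smp29 vs Smp66: 7
  Smp148 vs Smp386: 8
  Smp148 vs Smp66: 9
  Smp386 vs Smp66: 12
The largest is 12, between Smp386 and Smp66.

12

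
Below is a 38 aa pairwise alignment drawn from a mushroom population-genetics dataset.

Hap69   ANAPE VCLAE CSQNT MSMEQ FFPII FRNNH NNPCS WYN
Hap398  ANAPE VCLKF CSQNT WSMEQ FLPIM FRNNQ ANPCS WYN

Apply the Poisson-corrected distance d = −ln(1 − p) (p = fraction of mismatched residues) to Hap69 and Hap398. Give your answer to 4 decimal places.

Differing sites — 9:A/K; 10:E/F; 16:M/W; 22:F/L; 25:I/M; 30:H/Q; 31:N/A.
p = 7/38 = 0.184211.
d = −ln(1 − 0.184211) = −ln(0.815789) = 0.2036.

0.2036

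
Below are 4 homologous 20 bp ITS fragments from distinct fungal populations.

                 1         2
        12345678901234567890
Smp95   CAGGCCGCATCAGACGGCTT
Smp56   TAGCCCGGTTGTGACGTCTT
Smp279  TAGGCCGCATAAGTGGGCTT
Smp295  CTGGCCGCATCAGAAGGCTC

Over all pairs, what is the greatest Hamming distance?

10

Pairwise Hamming distances:
  Smp95 vs Smp56: 7
  Smp95 vs Smp279: 4
  Smp95 vs Smp295: 3
  Smp56 vs Smp279: 8
  Smp56 vs Smp295: 10
  Smp279 vs Smp295: 6
The largest is 10, between Smp56 and Smp295.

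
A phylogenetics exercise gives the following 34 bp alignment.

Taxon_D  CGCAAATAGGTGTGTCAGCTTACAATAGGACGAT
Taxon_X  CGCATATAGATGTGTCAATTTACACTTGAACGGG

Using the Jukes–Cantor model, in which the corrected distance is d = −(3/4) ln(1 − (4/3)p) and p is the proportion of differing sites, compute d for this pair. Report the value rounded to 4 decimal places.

0.3265

Mismatches occur at site 5 (A→T), site 10 (G→A), site 18 (G→A), site 19 (C→T), site 25 (A→C), site 27 (A→T), site 29 (G→A), site 33 (A→G), site 34 (T→G).
p = 9/34 = 0.264706.
d = −0.75 · ln(1 − (4/3)·0.264706) = −0.75 · ln(0.647059) = −0.75 · (-0.435318) = 0.3265.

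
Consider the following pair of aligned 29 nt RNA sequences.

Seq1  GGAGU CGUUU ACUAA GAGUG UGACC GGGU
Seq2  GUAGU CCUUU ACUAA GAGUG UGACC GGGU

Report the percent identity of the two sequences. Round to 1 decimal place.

93.1%

Differing sites — 2:G/U; 7:G/C.
27 of the 29 sites match, so the percent identity is 27/29 × 100 = 93.1%.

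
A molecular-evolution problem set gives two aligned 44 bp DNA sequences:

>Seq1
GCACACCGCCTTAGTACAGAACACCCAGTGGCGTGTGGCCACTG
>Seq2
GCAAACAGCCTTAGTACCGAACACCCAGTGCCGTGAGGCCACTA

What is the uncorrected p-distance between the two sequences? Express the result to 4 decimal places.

The sequences differ at positions 4 (C/A), 7 (C/A), 18 (A/C), 31 (G/C), 36 (T/A), 44 (G/A).
There are 6 differences over 44 sites, so p = 6/44 = 0.1364.

0.1364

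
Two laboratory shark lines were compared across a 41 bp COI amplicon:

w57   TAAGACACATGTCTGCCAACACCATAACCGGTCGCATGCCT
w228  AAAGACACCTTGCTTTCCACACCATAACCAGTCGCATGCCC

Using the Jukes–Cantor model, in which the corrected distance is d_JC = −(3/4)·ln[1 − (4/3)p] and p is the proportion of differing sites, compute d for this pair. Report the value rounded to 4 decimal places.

Differing sites — 1:T/A; 9:A/C; 11:G/T; 12:T/G; 15:G/T; 16:C/T; 18:A/C; 30:G/A; 41:T/C.
p = 9/41 = 0.219512.
d = −0.75 · ln(1 − (4/3)·0.219512) = −0.75 · ln(0.707317) = −0.75 · (-0.346276) = 0.2597.

0.2597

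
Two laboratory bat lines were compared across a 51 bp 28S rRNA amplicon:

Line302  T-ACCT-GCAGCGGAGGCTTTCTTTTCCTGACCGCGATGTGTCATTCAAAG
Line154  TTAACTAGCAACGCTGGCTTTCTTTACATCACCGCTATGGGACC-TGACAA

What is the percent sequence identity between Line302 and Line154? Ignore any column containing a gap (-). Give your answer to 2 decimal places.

70.83%

Excluding the 3 gap columns leaves 48 comparable sites.
Differing sites — 4:C/A; 11:G/A; 14:G/C; 15:A/T; 26:T/A; 28:C/A; 30:G/C; 36:G/T; 40:T/G; 42:T/A; 44:A/C; 47:C/G; 49:A/C; 51:G/A.
34 of the 48 comparable sites match, so the percent identity is 34/48 × 100 = 70.83%.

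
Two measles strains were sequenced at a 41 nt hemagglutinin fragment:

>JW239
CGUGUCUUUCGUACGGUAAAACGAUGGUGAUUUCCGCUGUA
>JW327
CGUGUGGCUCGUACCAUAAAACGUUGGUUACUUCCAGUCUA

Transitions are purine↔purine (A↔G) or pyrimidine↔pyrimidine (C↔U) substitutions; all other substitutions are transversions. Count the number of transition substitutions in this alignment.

Mismatches occur at site 6 (C/G, transversion), site 7 (U/G, transversion), site 8 (U/C, transition), site 15 (G/C, transversion), site 16 (G/A, transition), site 24 (A/U, transversion), site 29 (G/U, transversion), site 31 (U/C, transition), site 36 (G/A, transition), site 37 (C/G, transversion), site 39 (G/C, transversion).
Of the 11 differences, 4 transitions and 7 transversions, so the answer is 4.

4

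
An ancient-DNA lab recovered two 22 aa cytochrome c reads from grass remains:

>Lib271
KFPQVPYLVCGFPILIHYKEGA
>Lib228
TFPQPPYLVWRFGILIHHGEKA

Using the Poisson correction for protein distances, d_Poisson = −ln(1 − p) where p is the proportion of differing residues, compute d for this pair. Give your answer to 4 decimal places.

Differing sites — 1:K/T; 5:V/P; 10:C/W; 11:G/R; 13:P/G; 18:Y/H; 19:K/G; 21:G/K.
p = 8/22 = 0.363636.
d = −ln(1 − 0.363636) = −ln(0.636364) = 0.4520.

0.4520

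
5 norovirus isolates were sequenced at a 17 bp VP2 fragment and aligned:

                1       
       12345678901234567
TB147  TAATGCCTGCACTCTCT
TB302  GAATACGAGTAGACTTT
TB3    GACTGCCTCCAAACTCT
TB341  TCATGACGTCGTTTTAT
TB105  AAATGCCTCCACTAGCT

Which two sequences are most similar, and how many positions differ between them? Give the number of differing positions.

Pairwise Hamming distances:
  TB147 vs TB302: 8
  TB147 vs TB3: 5
  TB147 vs TB341: 8
  TB147 vs TB105: 4
  TB302 vs TB3: 8
  TB302 vs TB341: 13
  TB302 vs TB105: 11
  TB3 vs TB341: 11
  TB3 vs TB105: 6
  TB341 vs TB105: 10
The smallest is 4, between TB147 and TB105.

4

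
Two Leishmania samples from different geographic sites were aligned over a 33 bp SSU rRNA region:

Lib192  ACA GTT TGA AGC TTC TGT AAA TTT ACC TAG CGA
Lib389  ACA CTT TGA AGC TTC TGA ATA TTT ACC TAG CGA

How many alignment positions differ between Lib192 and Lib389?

3

The sequences differ at positions 4 (G/C), 18 (T/A), 20 (A/T).
That gives 3 mismatches out of 33 aligned sites, so the Hamming distance is 3.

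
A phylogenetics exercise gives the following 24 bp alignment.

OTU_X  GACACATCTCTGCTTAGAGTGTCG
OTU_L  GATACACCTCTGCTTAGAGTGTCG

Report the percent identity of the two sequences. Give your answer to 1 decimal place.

91.7%

The sequences differ at positions 3 (C/T), 7 (T/C).
22 of the 24 sites match, so the percent identity is 22/24 × 100 = 91.7%.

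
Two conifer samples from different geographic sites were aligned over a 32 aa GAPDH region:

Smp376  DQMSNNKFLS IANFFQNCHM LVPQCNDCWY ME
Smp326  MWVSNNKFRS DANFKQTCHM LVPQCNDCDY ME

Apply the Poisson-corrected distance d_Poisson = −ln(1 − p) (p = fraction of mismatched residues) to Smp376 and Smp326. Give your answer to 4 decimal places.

0.2877

Mismatches occur at site 1 (D→M), site 2 (Q→W), site 3 (M→V), site 9 (L→R), site 11 (I→D), site 15 (F→K), site 17 (N→T), site 29 (W→D).
p = 8/32 = 0.250000.
d = −ln(1 − 0.250000) = −ln(0.750000) = 0.2877.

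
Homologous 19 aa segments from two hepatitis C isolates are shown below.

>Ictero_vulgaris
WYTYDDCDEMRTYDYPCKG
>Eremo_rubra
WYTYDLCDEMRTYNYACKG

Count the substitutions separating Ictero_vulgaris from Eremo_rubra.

The sequences differ at positions 6 (D/L), 14 (D/N), 16 (P/A).
That gives 3 mismatches out of 19 aligned sites, so the Hamming distance is 3.

3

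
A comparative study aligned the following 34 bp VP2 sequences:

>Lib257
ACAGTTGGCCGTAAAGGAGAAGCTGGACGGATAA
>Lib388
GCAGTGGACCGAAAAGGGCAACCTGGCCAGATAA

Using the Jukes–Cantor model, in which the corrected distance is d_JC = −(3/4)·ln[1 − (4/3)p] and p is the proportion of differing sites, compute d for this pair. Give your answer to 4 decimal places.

0.3265

The sequences differ at positions 1 (A/G), 6 (T/G), 8 (G/A), 12 (T/A), 18 (A/G), 19 (G/C), 22 (G/C), 27 (A/C), 29 (G/A).
p = 9/34 = 0.264706.
d = −0.75 · ln(1 − (4/3)·0.264706) = −0.75 · ln(0.647059) = −0.75 · (-0.435318) = 0.3265.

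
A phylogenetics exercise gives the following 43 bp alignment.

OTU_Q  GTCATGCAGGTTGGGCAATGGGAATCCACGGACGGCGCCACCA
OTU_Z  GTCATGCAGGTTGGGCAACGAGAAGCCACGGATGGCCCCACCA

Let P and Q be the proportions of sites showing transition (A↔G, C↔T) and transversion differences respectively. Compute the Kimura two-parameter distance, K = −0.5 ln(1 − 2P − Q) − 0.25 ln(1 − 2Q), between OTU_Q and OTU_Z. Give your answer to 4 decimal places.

Mismatches occur at site 19 (T/C, transition), site 21 (G/A, transition), site 25 (T/G, transversion), site 33 (C/T, transition), site 37 (G/C, transversion).
Of the 5 differences, 3 transitions and 2 transversions over 43 sites: P = 3/43 = 0.069767, Q = 2/43 = 0.046512.
d = −0.5·ln(0.813954) − 0.25·ln(0.906976) = −0.5·(-0.205851) − 0.25·(-0.097639) = 0.1273.

0.1273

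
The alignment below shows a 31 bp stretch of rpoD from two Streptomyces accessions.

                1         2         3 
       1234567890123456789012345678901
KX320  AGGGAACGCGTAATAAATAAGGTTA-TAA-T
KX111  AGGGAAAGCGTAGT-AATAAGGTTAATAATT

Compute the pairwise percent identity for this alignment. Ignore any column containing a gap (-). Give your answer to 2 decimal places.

92.86%

Excluding the 3 gap columns leaves 28 comparable sites.
The sequences differ at positions 7 (C/A), 13 (A/G).
26 of the 28 comparable sites match, so the percent identity is 26/28 × 100 = 92.86%.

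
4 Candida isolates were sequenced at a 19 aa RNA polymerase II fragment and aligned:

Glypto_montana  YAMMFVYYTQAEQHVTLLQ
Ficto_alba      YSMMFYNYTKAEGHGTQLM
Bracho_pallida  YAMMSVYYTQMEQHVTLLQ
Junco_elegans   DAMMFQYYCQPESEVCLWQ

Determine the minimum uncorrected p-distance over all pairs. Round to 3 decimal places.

Pairwise Hamming distances:
  Glypto_montana vs Ficto_alba: 8
  Glypto_montana vs Bracho_pallida: 2
  Glypto_montana vs Junco_elegans: 8
  Ficto_alba vs Bracho_pallida: 10
  Ficto_alba vs Junco_elegans: 14
  Bracho_pallida vs Junco_elegans: 9
The smallest is 2 mismatches, between Glypto_montana and Bracho_pallida; p = 2/19 = 0.105.

0.105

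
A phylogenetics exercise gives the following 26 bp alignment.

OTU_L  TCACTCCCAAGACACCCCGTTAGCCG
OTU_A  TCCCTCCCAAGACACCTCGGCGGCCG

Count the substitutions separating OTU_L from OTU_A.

5

Differing sites — 3:A/C; 17:C/T; 20:T/G; 21:T/C; 22:A/G.
That gives 5 mismatches out of 26 aligned sites, so the Hamming distance is 5.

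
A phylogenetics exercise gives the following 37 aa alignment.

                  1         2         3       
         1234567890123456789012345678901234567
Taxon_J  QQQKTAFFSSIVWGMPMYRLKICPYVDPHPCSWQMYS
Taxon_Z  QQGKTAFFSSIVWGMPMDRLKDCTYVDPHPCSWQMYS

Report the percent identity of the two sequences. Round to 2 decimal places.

89.19%

The sequences differ at positions 3 (Q/G), 18 (Y/D), 22 (I/D), 24 (P/T).
33 of the 37 sites match, so the percent identity is 33/37 × 100 = 89.19%.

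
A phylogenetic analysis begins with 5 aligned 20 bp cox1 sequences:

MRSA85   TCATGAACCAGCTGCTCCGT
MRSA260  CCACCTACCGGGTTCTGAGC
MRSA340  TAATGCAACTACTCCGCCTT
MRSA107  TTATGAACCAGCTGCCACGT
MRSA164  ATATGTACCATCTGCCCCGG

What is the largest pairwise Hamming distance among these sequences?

15

Pairwise Hamming distances:
  MRSA85 vs MRSA260: 10
  MRSA85 vs MRSA340: 8
  MRSA85 vs MRSA107: 3
  MRSA85 vs MRSA164: 6
  MRSA260 vs MRSA340: 15
  MRSA260 vs MRSA107: 12
  MRSA260 vs MRSA164: 12
  MRSA340 vs MRSA107: 9
  MRSA340 vs MRSA164: 10
  MRSA107 vs MRSA164: 5
The largest is 15, between MRSA260 and MRSA340.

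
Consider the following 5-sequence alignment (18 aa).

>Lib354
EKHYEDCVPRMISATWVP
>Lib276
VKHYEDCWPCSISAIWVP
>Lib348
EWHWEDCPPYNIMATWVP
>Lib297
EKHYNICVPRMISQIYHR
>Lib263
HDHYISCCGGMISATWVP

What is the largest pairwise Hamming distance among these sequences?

13

Pairwise Hamming distances:
  Lib354 vs Lib276: 5
  Lib354 vs Lib348: 6
  Lib354 vs Lib297: 7
  Lib354 vs Lib263: 7
  Lib276 vs Lib348: 8
  Lib276 vs Lib297: 10
  Lib276 vs Lib263: 9
  Lib348 vs Lib297: 13
  Lib348 vs Lib263: 10
  Lib297 vs Lib263: 12
The largest is 13, between Lib348 and Lib297.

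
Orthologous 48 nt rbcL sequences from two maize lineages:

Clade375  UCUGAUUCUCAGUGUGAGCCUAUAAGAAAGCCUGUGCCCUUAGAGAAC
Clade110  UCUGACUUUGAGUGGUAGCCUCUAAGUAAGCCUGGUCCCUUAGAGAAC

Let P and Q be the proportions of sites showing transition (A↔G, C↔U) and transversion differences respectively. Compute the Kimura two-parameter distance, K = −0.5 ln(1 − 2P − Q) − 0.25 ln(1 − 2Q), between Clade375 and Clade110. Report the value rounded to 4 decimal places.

0.2164

Mismatches occur at site 6 (U/C, transition), site 8 (C/U, transition), site 10 (C/G, transversion), site 15 (U/G, transversion), site 16 (G/U, transversion), site 22 (A/C, transversion), site 27 (A/U, transversion), site 35 (U/G, transversion), site 36 (G/U, transversion).
Of the 9 differences, 2 transitions and 7 transversions over 48 sites: P = 2/48 = 0.041667, Q = 7/48 = 0.145833.
d = −0.5·ln(0.770833) − 0.25·ln(0.708334) = −0.5·(-0.260284) − 0.25·(-0.344840) = 0.2164.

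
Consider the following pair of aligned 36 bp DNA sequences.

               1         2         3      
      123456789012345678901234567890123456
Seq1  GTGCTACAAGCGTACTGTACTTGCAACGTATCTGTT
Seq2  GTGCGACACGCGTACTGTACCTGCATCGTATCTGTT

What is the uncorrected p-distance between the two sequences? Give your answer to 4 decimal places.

Mismatches occur at site 5 (T/G), site 9 (A/C), site 21 (T/C), site 26 (A/T).
There are 4 differences over 36 sites, so p = 4/36 = 0.1111.

0.1111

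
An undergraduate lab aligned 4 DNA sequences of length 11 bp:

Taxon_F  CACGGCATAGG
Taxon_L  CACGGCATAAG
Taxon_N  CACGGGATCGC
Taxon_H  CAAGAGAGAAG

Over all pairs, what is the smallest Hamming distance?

1

Pairwise Hamming distances:
  Taxon_F vs Taxon_L: 1
  Taxon_F vs Taxon_N: 3
  Taxon_F vs Taxon_H: 5
  Taxon_L vs Taxon_N: 4
  Taxon_L vs Taxon_H: 4
  Taxon_N vs Taxon_H: 6
The smallest is 1, between Taxon_F and Taxon_L.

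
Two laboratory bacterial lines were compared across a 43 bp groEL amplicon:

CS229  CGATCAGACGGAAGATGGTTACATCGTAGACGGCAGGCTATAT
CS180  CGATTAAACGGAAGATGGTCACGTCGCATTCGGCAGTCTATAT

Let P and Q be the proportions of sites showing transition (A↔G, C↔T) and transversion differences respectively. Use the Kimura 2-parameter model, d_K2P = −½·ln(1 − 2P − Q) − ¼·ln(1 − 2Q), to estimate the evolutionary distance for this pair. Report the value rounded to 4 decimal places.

0.2176

The sequences differ at positions 5 (C/T, transition), 7 (G/A, transition), 20 (T/C, transition), 23 (A/G, transition), 27 (T/C, transition), 29 (G/T, transversion), 30 (A/T, transversion), 37 (G/T, transversion).
Of the 8 differences, 5 transitions and 3 transversions over 43 sites: P = 5/43 = 0.116279, Q = 3/43 = 0.069767.
d = −0.5·ln(0.697675) − 0.25·ln(0.860466) = −0.5·(-0.360002) − 0.25·(-0.150281) = 0.2176.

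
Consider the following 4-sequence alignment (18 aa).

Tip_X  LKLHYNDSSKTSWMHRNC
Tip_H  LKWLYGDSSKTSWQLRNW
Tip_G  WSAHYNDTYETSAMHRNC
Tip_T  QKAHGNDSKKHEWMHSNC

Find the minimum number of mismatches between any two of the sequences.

Pairwise Hamming distances:
  Tip_X vs Tip_H: 6
  Tip_X vs Tip_G: 7
  Tip_X vs Tip_T: 7
  Tip_H vs Tip_G: 12
  Tip_H vs Tip_T: 12
  Tip_G vs Tip_T: 10
The smallest is 6, between Tip_X and Tip_H.

6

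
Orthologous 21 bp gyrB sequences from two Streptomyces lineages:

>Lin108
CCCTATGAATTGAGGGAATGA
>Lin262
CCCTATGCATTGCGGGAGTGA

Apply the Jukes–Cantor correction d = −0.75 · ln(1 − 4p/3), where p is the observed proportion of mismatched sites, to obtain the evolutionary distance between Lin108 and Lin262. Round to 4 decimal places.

The sequences differ at positions 8 (A/C), 13 (A/C), 18 (A/G).
p = 3/21 = 0.142857.
d = −0.75 · ln(1 − (4/3)·0.142857) = −0.75 · ln(0.809524) = −0.75 · (-0.211309) = 0.1585.

0.1585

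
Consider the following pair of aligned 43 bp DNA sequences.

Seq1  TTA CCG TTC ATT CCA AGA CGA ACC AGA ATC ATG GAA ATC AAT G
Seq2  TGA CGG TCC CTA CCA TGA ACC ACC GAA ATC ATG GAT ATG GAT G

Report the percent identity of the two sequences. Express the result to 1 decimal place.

67.4%

The sequences differ at positions 2 (T/G), 5 (C/G), 8 (T/C), 10 (A/C), 12 (T/A), 16 (A/T), 19 (C/A), 20 (G/C), 21 (A/C), 25 (A/G), 26 (G/A), 36 (A/T), 39 (C/G), 40 (A/G).
29 of the 43 sites match, so the percent identity is 29/43 × 100 = 67.4%.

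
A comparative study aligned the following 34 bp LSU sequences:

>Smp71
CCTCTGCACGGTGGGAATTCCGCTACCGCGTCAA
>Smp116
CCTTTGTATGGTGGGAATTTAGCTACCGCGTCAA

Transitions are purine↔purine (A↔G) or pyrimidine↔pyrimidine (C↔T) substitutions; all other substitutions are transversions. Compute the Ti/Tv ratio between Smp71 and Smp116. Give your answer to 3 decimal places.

The sequences differ at positions 4 (C/T, transition), 7 (C/T, transition), 9 (C/T, transition), 20 (C/T, transition), 21 (C/A, transversion).
Of the 5 differences, 4 transitions and 1 transversion, so Ti/Tv = 4/1 = 4.000.

4.000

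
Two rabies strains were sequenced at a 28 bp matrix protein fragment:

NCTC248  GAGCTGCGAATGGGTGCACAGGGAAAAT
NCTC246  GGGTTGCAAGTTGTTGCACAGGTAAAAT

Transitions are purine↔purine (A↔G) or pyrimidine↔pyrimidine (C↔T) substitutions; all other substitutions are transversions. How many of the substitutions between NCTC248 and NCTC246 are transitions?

The sequences differ at positions 2 (A/G, transition), 4 (C/T, transition), 8 (G/A, transition), 10 (A/G, transition), 12 (G/T, transversion), 14 (G/T, transversion), 23 (G/T, transversion).
Of the 7 differences, 4 transitions and 3 transversions, so the answer is 4.

4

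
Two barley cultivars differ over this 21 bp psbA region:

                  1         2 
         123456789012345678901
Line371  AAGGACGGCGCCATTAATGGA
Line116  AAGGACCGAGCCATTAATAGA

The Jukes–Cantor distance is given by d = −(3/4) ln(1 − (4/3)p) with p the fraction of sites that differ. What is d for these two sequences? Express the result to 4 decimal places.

0.1585

The sequences differ at positions 7 (G/C), 9 (C/A), 19 (G/A).
p = 3/21 = 0.142857.
d = −0.75 · ln(1 − (4/3)·0.142857) = −0.75 · ln(0.809524) = −0.75 · (-0.211309) = 0.1585.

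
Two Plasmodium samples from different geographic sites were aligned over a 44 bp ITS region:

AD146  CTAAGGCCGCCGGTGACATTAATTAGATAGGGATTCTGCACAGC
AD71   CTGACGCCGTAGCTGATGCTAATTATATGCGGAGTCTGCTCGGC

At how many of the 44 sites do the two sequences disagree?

14

Differing sites — 3:A/G; 5:G/C; 10:C/T; 11:C/A; 13:G/C; 17:C/T; 18:A/G; 19:T/C; 26:G/T; 29:A/G; 30:G/C; 34:T/G; 40:A/T; 42:A/G.
That gives 14 mismatches out of 44 aligned sites, so the Hamming distance is 14.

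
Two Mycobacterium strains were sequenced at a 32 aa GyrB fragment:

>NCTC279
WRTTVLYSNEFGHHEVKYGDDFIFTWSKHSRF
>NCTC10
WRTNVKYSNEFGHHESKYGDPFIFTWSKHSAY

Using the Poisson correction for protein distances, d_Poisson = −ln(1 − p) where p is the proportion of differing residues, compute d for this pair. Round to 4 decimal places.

0.2076

Mismatches occur at site 4 (T→N), site 6 (L→K), site 16 (V→S), site 21 (D→P), site 31 (R→A), site 32 (F→Y).
p = 6/32 = 0.187500.
d = −ln(1 − 0.187500) = −ln(0.812500) = 0.2076.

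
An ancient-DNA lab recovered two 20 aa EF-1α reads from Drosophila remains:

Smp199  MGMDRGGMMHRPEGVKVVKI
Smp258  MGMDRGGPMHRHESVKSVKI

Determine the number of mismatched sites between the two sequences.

Differing sites — 8:M/P; 12:P/H; 14:G/S; 17:V/S.
That gives 4 mismatches out of 20 aligned sites, so the Hamming distance is 4.

4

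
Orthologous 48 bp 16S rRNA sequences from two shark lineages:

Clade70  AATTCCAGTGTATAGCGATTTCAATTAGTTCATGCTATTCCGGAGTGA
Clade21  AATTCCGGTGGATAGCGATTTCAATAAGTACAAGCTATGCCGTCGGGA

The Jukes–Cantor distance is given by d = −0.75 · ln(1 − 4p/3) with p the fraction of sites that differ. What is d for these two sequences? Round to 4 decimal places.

0.2158

Mismatches occur at site 7 (A↔G), site 11 (T↔G), site 26 (T↔A), site 30 (T↔A), site 33 (T↔A), site 39 (T↔G), site 43 (G↔T), site 44 (A↔C), site 46 (T↔G).
p = 9/48 = 0.187500.
d = −0.75 · ln(1 − (4/3)·0.187500) = −0.75 · ln(0.750000) = −0.75 · (-0.287682) = 0.2158.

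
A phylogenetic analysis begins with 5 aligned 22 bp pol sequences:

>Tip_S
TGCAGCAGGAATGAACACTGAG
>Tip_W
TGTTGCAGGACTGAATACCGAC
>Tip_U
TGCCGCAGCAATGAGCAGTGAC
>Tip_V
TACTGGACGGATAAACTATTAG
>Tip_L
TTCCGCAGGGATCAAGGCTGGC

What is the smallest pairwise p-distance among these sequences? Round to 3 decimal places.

0.227

Pairwise Hamming distances:
  Tip_S vs Tip_W: 6
  Tip_S vs Tip_U: 5
  Tip_S vs Tip_V: 9
  Tip_S vs Tip_L: 8
  Tip_W vs Tip_U: 8
  Tip_W vs Tip_V: 13
  Tip_W vs Tip_L: 10
  Tip_U vs Tip_V: 12
  Tip_U vs Tip_L: 9
  Tip_V vs Tip_L: 11
The smallest is 5 mismatches, between Tip_S and Tip_U; p = 5/22 = 0.227.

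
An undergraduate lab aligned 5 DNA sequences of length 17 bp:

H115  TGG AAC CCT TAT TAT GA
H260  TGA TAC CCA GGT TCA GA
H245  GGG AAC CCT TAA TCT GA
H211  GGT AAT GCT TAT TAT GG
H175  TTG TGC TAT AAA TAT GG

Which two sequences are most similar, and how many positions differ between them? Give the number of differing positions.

3

Pairwise Hamming distances:
  H115 vs H260: 7
  H115 vs H245: 3
  H115 vs H211: 5
  H115 vs H175: 8
  H260 vs H245: 8
  H260 vs H211: 11
  H260 vs H175: 12
  H245 vs H211: 6
  H245 vs H175: 9
  H211 vs H175: 10
The smallest is 3, between H115 and H245.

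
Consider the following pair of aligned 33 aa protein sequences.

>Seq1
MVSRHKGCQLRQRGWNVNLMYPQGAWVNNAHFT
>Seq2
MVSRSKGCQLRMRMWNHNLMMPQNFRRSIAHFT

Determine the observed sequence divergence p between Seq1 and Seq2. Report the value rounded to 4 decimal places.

Differing sites — 5:H/S; 12:Q/M; 14:G/M; 17:V/H; 21:Y/M; 24:G/N; 25:A/F; 26:W/R; 27:V/R; 28:N/S; 29:N/I.
There are 11 differences over 33 sites, so p = 11/33 = 0.3333.

0.3333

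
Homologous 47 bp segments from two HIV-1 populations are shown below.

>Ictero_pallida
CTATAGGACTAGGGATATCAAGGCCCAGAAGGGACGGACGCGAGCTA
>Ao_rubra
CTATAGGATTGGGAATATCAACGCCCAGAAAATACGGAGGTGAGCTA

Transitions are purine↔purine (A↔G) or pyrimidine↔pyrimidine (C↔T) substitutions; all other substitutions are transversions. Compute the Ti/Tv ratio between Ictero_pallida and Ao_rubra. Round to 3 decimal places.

The sequences differ at positions 9 (C/T, transition), 11 (A/G, transition), 14 (G/A, transition), 22 (G/C, transversion), 31 (G/A, transition), 32 (G/A, transition), 33 (G/T, transversion), 39 (C/G, transversion), 41 (C/T, transition).
Of the 9 differences, 6 transitions and 3 transversions, so Ti/Tv = 6/3 = 2.000.

2.000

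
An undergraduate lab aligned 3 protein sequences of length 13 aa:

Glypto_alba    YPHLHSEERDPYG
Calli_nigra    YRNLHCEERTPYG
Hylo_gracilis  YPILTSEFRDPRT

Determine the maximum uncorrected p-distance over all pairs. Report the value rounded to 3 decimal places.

Pairwise Hamming distances:
  Glypto_alba vs Calli_nigra: 4
  Glypto_alba vs Hylo_gracilis: 5
  Calli_nigra vs Hylo_gracilis: 8
The largest is 8 mismatches, between Calli_nigra and Hylo_gracilis; p = 8/13 = 0.615.

0.615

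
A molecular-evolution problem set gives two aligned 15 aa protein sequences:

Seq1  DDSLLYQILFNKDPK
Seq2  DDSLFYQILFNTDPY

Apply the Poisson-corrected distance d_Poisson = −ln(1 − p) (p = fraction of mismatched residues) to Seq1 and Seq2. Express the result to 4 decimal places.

Mismatches occur at site 5 (L→F), site 12 (K→T), site 15 (K→Y).
p = 3/15 = 0.200000.
d = −ln(1 − 0.200000) = −ln(0.800000) = 0.2231.

0.2231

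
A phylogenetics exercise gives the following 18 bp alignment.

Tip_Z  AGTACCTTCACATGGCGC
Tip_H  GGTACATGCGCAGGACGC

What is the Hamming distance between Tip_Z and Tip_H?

Mismatches occur at site 1 (A↔G), site 6 (C↔A), site 8 (T↔G), site 10 (A↔G), site 13 (T↔G), site 15 (G↔A).
That gives 6 mismatches out of 18 aligned sites, so the Hamming distance is 6.

6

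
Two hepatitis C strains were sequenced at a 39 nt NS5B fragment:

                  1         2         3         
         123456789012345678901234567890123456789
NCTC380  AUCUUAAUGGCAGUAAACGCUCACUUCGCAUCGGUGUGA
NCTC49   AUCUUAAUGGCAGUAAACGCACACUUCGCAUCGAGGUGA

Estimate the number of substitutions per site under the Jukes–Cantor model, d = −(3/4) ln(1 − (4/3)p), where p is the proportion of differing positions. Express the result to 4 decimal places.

The sequences differ at positions 21 (U/A), 34 (G/A), 35 (U/G).
p = 3/39 = 0.076923.
d = −0.75 · ln(1 − (4/3)·0.076923) = −0.75 · ln(0.897436) = −0.75 · (-0.108213) = 0.0812.

0.0812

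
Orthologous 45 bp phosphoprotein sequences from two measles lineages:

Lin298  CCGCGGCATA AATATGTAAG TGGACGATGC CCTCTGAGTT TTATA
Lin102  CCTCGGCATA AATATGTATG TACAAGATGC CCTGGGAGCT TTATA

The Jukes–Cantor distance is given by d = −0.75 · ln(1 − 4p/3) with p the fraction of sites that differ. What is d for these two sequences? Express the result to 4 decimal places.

Differing sites — 3:G/T; 19:A/T; 22:G/A; 23:G/C; 25:C/A; 34:C/G; 35:T/G; 39:T/C.
p = 8/45 = 0.177778.
d = −0.75 · ln(1 − (4/3)·0.177778) = −0.75 · ln(0.762963) = −0.75 · (-0.270546) = 0.2029.

0.2029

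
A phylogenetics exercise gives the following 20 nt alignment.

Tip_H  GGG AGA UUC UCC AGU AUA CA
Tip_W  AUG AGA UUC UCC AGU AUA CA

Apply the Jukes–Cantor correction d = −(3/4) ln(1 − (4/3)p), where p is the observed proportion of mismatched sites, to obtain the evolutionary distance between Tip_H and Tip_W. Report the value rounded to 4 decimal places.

Differing sites — 1:G/A; 2:G/U.
p = 2/20 = 0.100000.
d = −0.75 · ln(1 − (4/3)·0.100000) = −0.75 · ln(0.866667) = −0.75 · (-0.143100) = 0.1073.

0.1073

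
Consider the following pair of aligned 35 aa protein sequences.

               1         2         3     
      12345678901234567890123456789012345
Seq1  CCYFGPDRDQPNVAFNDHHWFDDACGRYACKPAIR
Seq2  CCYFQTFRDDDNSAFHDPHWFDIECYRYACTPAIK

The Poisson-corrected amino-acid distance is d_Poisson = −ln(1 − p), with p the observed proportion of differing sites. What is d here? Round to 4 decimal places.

The sequences differ at positions 5 (G/Q), 6 (P/T), 7 (D/F), 10 (Q/D), 11 (P/D), 13 (V/S), 16 (N/H), 18 (H/P), 23 (D/I), 24 (A/E), 26 (G/Y), 31 (K/T), 35 (R/K).
p = 13/35 = 0.371429.
d = −ln(1 − 0.371429) = −ln(0.628571) = 0.4643.

0.4643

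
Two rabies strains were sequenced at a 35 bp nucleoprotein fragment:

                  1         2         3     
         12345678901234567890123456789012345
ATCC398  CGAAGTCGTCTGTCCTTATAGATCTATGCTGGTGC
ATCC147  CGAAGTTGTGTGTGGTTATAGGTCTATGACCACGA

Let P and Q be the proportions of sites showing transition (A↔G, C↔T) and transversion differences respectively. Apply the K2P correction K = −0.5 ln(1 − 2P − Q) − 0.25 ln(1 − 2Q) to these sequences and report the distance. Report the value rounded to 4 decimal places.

0.4104

The sequences differ at positions 7 (C/T, transition), 10 (C/G, transversion), 14 (C/G, transversion), 15 (C/G, transversion), 22 (A/G, transition), 29 (C/A, transversion), 30 (T/C, transition), 31 (G/C, transversion), 32 (G/A, transition), 33 (T/C, transition), 35 (C/A, transversion).
Of the 11 differences, 5 transitions and 6 transversions over 35 sites: P = 5/35 = 0.142857, Q = 6/35 = 0.171429.
d = −0.5·ln(0.542857) − 0.25·ln(0.657142) = −0.5·(-0.610909) − 0.25·(-0.419855) = 0.4104.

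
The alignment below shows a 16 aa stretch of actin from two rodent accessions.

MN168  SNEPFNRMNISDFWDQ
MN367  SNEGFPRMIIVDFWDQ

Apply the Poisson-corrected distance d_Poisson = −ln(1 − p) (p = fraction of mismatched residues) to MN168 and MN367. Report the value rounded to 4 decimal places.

0.2877

The sequences differ at positions 4 (P/G), 6 (N/P), 9 (N/I), 11 (S/V).
p = 4/16 = 0.250000.
d = −ln(1 − 0.250000) = −ln(0.750000) = 0.2877.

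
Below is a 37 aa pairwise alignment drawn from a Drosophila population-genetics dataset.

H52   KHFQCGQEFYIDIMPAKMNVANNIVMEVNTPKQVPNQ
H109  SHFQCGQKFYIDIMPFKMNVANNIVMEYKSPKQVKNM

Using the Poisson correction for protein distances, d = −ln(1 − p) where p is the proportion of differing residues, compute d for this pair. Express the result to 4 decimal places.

The sequences differ at positions 1 (K/S), 8 (E/K), 16 (A/F), 28 (V/Y), 29 (N/K), 30 (T/S), 35 (P/K), 37 (Q/M).
p = 8/37 = 0.216216.
d = −ln(1 − 0.216216) = −ln(0.783784) = 0.2436.

0.2436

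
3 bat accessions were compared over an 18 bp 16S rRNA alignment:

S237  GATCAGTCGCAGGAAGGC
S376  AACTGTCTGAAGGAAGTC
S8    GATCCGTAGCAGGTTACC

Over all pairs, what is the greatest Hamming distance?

12

Pairwise Hamming distances:
  S237 vs S376: 9
  S237 vs S8: 6
  S376 vs S8: 12
The largest is 12, between S376 and S8.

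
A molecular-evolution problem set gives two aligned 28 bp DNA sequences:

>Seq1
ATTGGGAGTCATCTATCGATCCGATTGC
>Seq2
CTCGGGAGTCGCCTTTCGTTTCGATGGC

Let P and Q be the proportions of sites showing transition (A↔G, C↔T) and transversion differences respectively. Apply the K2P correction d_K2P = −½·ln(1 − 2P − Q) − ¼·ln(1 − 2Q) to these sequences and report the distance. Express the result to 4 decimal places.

0.3639

The sequences differ at positions 1 (A/C, transversion), 3 (T/C, transition), 11 (A/G, transition), 12 (T/C, transition), 15 (A/T, transversion), 19 (A/T, transversion), 21 (C/T, transition), 26 (T/G, transversion).
Of the 8 differences, 4 transitions and 4 transversions over 28 sites: P = 4/28 = 0.142857, Q = 4/28 = 0.142857.
d = −0.5·ln(0.571429) − 0.25·ln(0.714286) = −0.5·(-0.559615) − 0.25·(-0.336472) = 0.3639.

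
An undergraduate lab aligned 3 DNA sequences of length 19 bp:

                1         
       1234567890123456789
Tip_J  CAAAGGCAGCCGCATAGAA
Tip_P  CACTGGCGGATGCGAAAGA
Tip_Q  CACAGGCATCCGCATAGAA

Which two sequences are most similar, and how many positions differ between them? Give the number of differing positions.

Pairwise Hamming distances:
  Tip_J vs Tip_P: 9
  Tip_J vs Tip_Q: 2
  Tip_P vs Tip_Q: 9
The smallest is 2, between Tip_J and Tip_Q.

2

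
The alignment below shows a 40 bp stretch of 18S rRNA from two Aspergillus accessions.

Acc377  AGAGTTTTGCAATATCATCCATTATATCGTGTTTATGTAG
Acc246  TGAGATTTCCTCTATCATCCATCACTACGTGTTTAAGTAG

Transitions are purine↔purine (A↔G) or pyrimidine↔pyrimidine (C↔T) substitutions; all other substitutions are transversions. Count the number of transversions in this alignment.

Differing sites — 1:A/T (Tv); 5:T/A (Tv); 9:G/C (Tv); 11:A/T (Tv); 12:A/C (Tv); 23:T/C (Ti); 25:T/C (Ti); 26:A/T (Tv); 27:T/A (Tv); 36:T/A (Tv).
Of the 10 differences, 2 transitions and 8 transversions, so the answer is 8.

8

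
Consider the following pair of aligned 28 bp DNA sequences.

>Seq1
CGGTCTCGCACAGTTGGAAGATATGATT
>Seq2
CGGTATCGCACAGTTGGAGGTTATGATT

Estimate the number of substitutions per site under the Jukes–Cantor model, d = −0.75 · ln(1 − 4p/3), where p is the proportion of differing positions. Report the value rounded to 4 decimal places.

0.1156

Differing sites — 5:C/A; 19:A/G; 21:A/T.
p = 3/28 = 0.107143.
d = −0.75 · ln(1 − (4/3)·0.107143) = −0.75 · ln(0.857143) = −0.75 · (-0.154151) = 0.1156.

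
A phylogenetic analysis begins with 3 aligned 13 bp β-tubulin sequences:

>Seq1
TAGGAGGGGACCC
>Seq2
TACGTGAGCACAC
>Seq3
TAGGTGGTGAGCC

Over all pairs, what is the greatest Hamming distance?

Pairwise Hamming distances:
  Seq1 vs Seq2: 5
  Seq1 vs Seq3: 3
  Seq2 vs Seq3: 6
The largest is 6, between Seq2 and Seq3.

6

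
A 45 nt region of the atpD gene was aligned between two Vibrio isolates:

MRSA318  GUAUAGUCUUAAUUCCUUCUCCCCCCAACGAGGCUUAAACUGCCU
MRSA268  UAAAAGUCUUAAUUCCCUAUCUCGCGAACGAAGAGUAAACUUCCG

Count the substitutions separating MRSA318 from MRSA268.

13

Differing sites — 1:G/U; 2:U/A; 4:U/A; 17:U/C; 19:C/A; 22:C/U; 24:C/G; 26:C/G; 32:G/A; 34:C/A; 35:U/G; 42:G/U; 45:U/G.
That gives 13 mismatches out of 45 aligned sites, so the Hamming distance is 13.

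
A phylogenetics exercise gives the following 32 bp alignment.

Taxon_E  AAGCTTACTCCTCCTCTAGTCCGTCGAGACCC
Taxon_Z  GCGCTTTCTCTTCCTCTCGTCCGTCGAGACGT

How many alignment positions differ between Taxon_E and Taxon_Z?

7

The sequences differ at positions 1 (A/G), 2 (A/C), 7 (A/T), 11 (C/T), 18 (A/C), 31 (C/G), 32 (C/T).
That gives 7 mismatches out of 32 aligned sites, so the Hamming distance is 7.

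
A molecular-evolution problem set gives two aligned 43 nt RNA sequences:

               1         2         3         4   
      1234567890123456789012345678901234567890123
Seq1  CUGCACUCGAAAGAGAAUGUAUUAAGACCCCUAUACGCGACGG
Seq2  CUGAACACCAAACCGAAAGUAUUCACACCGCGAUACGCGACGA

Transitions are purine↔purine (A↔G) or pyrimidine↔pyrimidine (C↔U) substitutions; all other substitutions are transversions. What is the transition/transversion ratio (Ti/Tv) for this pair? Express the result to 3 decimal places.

Mismatches occur at site 4 (C/A, transversion), site 7 (U/A, transversion), site 9 (G/C, transversion), site 13 (G/C, transversion), site 14 (A/C, transversion), site 18 (U/A, transversion), site 24 (A/C, transversion), site 26 (G/C, transversion), site 30 (C/G, transversion), site 32 (U/G, transversion), site 43 (G/A, transition).
Of the 11 differences, 1 transition and 10 transversions, so Ti/Tv = 1/10 = 0.100.

0.100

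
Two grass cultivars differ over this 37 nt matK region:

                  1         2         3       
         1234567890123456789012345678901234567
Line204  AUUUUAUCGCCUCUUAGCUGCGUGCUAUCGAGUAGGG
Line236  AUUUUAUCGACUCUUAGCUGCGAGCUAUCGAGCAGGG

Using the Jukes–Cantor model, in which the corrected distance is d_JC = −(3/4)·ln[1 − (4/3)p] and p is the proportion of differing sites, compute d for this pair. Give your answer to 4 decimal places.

0.0858

Mismatches occur at site 10 (C↔A), site 23 (U↔A), site 33 (U↔C).
p = 3/37 = 0.081081.
d = −0.75 · ln(1 − (4/3)·0.081081) = −0.75 · ln(0.891892) = −0.75 · (-0.114410) = 0.0858.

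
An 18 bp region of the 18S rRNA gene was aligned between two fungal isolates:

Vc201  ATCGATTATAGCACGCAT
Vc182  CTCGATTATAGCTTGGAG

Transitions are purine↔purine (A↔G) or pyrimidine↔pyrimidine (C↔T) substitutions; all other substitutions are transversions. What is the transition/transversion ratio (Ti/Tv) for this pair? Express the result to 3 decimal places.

0.250

The sequences differ at positions 1 (A/C, transversion), 13 (A/T, transversion), 14 (C/T, transition), 16 (C/G, transversion), 18 (T/G, transversion).
Of the 5 differences, 1 transition and 4 transversions, so Ti/Tv = 1/4 = 0.250.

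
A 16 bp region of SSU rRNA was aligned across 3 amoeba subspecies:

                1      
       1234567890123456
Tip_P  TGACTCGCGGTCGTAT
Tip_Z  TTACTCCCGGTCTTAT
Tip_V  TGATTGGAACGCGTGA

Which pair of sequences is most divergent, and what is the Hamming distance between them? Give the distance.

Pairwise Hamming distances:
  Tip_P vs Tip_Z: 3
  Tip_P vs Tip_V: 8
  Tip_Z vs Tip_V: 11
The largest is 11, between Tip_Z and Tip_V.

11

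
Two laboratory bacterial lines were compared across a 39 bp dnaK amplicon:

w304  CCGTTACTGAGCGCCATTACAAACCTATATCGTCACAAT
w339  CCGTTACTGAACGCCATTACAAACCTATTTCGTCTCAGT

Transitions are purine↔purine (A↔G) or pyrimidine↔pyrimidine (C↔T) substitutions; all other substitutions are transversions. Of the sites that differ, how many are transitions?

2

Mismatches occur at site 11 (G↔A, transition), site 29 (A↔T, transversion), site 35 (A↔T, transversion), site 38 (A↔G, transition).
Of the 4 differences, 2 transitions and 2 transversions, so the answer is 2.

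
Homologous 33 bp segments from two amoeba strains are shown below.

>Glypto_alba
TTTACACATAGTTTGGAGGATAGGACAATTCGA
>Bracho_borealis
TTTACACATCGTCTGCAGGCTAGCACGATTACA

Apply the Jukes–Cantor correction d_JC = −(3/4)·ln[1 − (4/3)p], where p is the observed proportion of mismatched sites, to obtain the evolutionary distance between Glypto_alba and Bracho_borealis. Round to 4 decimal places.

Differing sites — 10:A/C; 13:T/C; 16:G/C; 20:A/C; 24:G/C; 27:A/G; 31:C/A; 32:G/C.
p = 8/33 = 0.242424.
d = −0.75 · ln(1 − (4/3)·0.242424) = −0.75 · ln(0.676768) = −0.75 · (-0.390427) = 0.2928.

0.2928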